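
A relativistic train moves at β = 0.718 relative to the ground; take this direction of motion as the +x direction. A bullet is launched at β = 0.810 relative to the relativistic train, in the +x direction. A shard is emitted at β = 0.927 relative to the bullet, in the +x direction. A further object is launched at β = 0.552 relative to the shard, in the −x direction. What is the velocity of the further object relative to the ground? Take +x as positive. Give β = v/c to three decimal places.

Apply u = (u' + v)/(1 + u'v/c²) successively, working outward toward the ground.
Start: velocity of the relativistic train relative to the ground = 0.7180c.
Compose with the bullet (u' = 0.810 in the relativistic train frame): u_1 = (0.810 + 0.718) / (1 + 0.810·0.718) = 1.5280/1.5816 = 0.9661.
Compose with the shard (u' = 0.927 in the bullet frame): u_2 = (0.927 + 0.966) / (1 + 0.927·0.966) = 1.8931/1.8956 = 0.9987.
Compose with the further object (u' = -0.552 in the shard frame): u_3 = (-0.552 + 0.999) / (1 + (-0.552)·0.999) = 0.4467/0.4487 = 0.9955.

β = +0.995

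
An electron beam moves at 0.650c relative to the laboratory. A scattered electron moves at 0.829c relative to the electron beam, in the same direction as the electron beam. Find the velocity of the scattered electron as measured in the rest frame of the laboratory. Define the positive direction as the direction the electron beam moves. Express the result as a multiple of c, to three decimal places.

With v = 0.650 and u' = 0.829 (in units of c),
u = (u' + v)/(1 + u'v/c²):
u = (0.829 + 0.650) / (1 + 0.829·0.650) = 1.4790/1.5389 = 0.9611
(Galilean addition would give +1.479c, exceeding c.)

0.961c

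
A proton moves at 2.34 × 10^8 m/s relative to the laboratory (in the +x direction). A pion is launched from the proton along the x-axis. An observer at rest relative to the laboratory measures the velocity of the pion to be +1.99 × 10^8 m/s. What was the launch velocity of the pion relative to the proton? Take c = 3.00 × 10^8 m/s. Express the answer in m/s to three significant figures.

v = 0.780c, u = 0.663c.
Invert the composition law: u' = (u − v)/(1 − uv/c²).
u' = (0.663 − 0.780) / (1 − (0.663)(0.780)) = -0.1167/0.4826 = -0.2417.
u' = -0.2417 × 3.00 × 10^8 m/s.

-7.25 × 10^7 m/s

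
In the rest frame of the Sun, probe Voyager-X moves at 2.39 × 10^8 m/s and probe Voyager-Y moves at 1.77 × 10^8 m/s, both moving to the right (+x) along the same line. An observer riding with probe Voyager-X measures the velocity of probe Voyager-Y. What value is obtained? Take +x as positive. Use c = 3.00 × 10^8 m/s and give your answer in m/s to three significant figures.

-1.17 × 10^8 m/s

β_A = 0.797, β_B = 0.590 (dividing each by c = 3.00 × 10^8 m/s).
Transform to A's frame with the inverse velocity-addition law: u' = (u − v)/(1 − uv/c²), taking u = β_B and v = β_A.
u' = (0.590 − 0.797) / (1 − (0.797)(0.590)) = -0.2067/0.5300 = -0.3900.
u' = -0.3900 × 3.00 × 10^8 m/s.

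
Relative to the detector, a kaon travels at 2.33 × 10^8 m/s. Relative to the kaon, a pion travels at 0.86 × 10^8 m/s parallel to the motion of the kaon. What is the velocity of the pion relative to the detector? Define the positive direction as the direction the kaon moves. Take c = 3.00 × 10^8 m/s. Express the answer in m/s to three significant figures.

2.61 × 10^8 m/s

In units of c (dividing by 3.00 × 10^8 m/s): v = 0.777, u' = 0.287.
u = (u' + v)/(1 + u'v/c²):
u = (0.287 + 0.777) / (1 + 0.287·0.777) = 1.0633/1.2226 = 0.8697
Converting back: u = 0.8697 × 3.00 × 10^8 m/s.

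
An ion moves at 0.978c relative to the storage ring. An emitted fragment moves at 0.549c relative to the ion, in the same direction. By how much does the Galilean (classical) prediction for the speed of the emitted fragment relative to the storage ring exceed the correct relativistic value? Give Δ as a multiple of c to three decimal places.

Δ = 0.533c

Galilean: u_cl = 0.549 + 0.978 = 1.5270.
Relativistic: u_rel = (0.549 + 0.978) / (1 + 0.549·0.978) = 1.5270/1.5369 = 0.9935.
Δ = 1.5270 − 0.9935 = 0.5335.
(The classical prediction exceeds c; the relativistic result does not.)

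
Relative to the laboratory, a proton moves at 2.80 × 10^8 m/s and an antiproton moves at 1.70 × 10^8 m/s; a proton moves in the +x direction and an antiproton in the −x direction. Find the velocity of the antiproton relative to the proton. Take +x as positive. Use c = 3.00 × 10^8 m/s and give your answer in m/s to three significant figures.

-2.94 × 10^8 m/s

β_A = 0.933, β_B = -0.567 (dividing each by c = 3.00 × 10^8 m/s).
Transform to A's frame with the inverse velocity-addition law: u' = (u − v)/(1 − uv/c²), taking u = β_B and v = β_A.
u' = (-0.567 − 0.933) / (1 − (0.933)(-0.567)) = -1.5000/1.5289 = -0.9811.
u' = -0.9811 × 3.00 × 10^8 m/s.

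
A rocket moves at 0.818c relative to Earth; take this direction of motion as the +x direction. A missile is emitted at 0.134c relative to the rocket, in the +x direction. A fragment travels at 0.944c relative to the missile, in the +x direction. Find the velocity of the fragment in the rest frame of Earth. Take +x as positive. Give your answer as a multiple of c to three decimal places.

0.996c

Apply u = (u' + v)/(1 + u'v/c²) successively, working outward toward Earth.
Start: velocity of the rocket relative to Earth = 0.8180c.
Compose with the missile (u' = 0.134 in the rocket frame): u_1 = (0.134 + 0.818) / (1 + 0.134·0.818) = 0.9520/1.1096 = 0.8580.
Compose with the fragment (u' = 0.944 in the missile frame): u_2 = (0.944 + 0.858) / (1 + 0.944·0.858) = 1.8020/1.8099 = 0.9956.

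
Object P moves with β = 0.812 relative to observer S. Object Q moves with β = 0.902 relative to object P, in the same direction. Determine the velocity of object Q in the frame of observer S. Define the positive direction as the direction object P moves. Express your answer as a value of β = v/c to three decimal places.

With v = 0.812 and u' = 0.902 (in units of c),
u = (u' + v)/(1 + u'v/c²):
u = (0.902 + 0.812) / (1 + 0.902·0.812) = 1.7140/1.7324 = 0.9894

β = 0.989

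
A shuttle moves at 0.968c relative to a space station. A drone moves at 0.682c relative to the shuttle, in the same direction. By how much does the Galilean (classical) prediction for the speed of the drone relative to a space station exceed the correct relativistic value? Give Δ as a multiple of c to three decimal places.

Galilean: u_cl = 0.682 + 0.968 = 1.6500.
Relativistic: u_rel = (0.682 + 0.968) / (1 + 0.682·0.968) = 1.6500/1.6602 = 0.9939.
Δ = 1.6500 − 0.9939 = 0.6561.
(The classical prediction exceeds c; the relativistic result does not.)

Δ = 0.656c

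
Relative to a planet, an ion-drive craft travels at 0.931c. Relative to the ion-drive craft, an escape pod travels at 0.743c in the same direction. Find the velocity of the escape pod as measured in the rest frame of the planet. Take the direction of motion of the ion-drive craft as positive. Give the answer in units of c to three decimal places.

With v = 0.931 and u' = 0.743 (in units of c),
u = (u' + v)/(1 + u'v/c²):
u = (0.743 + 0.931) / (1 + 0.743·0.931) = 1.6740/1.6917 = 0.9895
(Galilean addition would give +1.674c, exceeding c.)

0.990c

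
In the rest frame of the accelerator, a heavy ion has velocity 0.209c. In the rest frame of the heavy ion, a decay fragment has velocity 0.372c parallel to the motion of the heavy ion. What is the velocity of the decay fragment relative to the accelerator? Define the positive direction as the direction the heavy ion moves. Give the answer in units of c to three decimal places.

0.539c

With v = 0.209 and u' = 0.372 (in units of c),
u = (u' + v)/(1 + u'v/c²):
u = (0.372 + 0.209) / (1 + 0.372·0.209) = 0.5810/1.0777 = 0.5391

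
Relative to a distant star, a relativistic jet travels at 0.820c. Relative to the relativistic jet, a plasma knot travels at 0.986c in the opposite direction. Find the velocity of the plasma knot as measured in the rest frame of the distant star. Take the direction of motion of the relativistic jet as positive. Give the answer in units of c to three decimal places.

-0.867c

With v = 0.820 and u' = -0.986 (in units of c),
u = (u' + v)/(1 + u'v/c²):
u = (-0.986 + 0.820) / (1 + (-0.986)·0.820) = -0.1660/0.1915 = -0.8669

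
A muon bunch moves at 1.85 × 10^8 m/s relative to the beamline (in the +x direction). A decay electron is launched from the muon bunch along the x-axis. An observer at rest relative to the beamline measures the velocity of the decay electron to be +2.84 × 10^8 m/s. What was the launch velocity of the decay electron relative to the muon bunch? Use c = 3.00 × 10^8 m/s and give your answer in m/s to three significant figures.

+2.38 × 10^8 m/s

v = 0.617c, u = 0.947c.
Invert the composition law: u' = (u − v)/(1 − uv/c²).
u' = (0.947 − 0.617) / (1 − (0.947)(0.617)) = 0.3300/0.4162 = 0.7928.
u' = 0.7928 × 3.00 × 10^8 m/s.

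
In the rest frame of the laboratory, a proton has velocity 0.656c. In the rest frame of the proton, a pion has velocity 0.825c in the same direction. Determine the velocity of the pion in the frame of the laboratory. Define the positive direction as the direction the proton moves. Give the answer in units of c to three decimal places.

0.961c

With v = 0.656 and u' = 0.825 (in units of c),
u = (u' + v)/(1 + u'v/c²):
u = (0.825 + 0.656) / (1 + 0.825·0.656) = 1.4810/1.5412 = 0.9609
(Galilean addition would give +1.481c, exceeding c.)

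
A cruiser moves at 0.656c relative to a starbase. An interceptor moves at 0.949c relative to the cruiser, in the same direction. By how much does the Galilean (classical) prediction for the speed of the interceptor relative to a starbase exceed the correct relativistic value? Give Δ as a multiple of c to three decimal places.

Δ = 0.616c

Galilean: u_cl = 0.949 + 0.656 = 1.6050.
Relativistic: u_rel = (0.949 + 0.656) / (1 + 0.949·0.656) = 1.6050/1.6225 = 0.9892.
Δ = 1.6050 − 0.9892 = 0.6158.
(The classical prediction exceeds c; the relativistic result does not.)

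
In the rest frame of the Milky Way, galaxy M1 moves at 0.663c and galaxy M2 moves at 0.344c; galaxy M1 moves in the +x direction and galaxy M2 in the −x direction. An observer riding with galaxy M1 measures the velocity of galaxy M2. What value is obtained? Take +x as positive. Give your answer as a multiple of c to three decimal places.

β_A = 0.663, β_B = -0.344.
Transform to A's frame with the inverse velocity-addition law: u' = (u − v)/(1 − uv/c²), taking u = β_B and v = β_A.
u' = (-0.344 − 0.663) / (1 − (0.663)(-0.344)) = -1.0070/1.2281 = -0.8200.

-0.820c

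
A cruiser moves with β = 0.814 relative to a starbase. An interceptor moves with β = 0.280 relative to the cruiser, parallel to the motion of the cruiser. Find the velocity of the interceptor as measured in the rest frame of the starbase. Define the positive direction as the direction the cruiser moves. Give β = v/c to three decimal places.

β = 0.891

With v = 0.814 and u' = 0.280 (in units of c),
u = (u' + v)/(1 + u'v/c²):
u = (0.280 + 0.814) / (1 + 0.280·0.814) = 1.0940/1.2279 = 0.8909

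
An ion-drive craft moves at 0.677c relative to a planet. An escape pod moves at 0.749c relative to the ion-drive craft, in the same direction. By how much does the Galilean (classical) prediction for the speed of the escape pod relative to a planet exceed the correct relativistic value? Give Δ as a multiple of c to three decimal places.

Δ = 0.480c

Galilean: u_cl = 0.749 + 0.677 = 1.4260.
Relativistic: u_rel = (0.749 + 0.677) / (1 + 0.749·0.677) = 1.4260/1.5071 = 0.9462.
Δ = 1.4260 − 0.9462 = 0.4798.
(The classical prediction exceeds c; the relativistic result does not.)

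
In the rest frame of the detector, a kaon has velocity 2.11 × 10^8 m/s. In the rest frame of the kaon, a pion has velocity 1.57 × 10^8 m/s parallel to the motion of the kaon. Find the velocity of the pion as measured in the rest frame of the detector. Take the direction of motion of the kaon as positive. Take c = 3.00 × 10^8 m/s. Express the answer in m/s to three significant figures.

In units of c (dividing by 3.00 × 10^8 m/s): v = 0.703, u' = 0.523.
u = (u' + v)/(1 + u'v/c²):
u = (0.523 + 0.703) / (1 + 0.523·0.703) = 1.2267/1.3681 = 0.8966
Converting back: u = 0.8966 × 3.00 × 10^8 m/s.

2.69 × 10^8 m/s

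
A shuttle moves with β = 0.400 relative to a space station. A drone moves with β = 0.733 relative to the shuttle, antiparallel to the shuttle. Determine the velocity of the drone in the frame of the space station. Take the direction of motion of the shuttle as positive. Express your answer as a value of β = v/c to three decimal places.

With v = 0.400 and u' = -0.733 (in units of c),
u = (u' + v)/(1 + u'v/c²):
u = (-0.733 + 0.400) / (1 + (-0.733)·0.400) = -0.3330/0.7068 = -0.4711

β = -0.471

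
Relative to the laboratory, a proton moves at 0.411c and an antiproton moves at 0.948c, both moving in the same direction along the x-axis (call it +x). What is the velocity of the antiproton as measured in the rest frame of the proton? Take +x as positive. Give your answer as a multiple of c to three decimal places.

+0.880c

β_A = 0.411, β_B = 0.948.
Transform to A's frame with the inverse velocity-addition law: u' = (u − v)/(1 − uv/c²), taking u = β_B and v = β_A.
u' = (0.948 − 0.411) / (1 − (0.411)(0.948)) = 0.5370/0.6104 = 0.8798.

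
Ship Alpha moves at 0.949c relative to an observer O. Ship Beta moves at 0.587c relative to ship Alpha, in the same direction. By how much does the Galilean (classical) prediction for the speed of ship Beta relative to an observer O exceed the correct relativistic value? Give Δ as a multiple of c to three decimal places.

Δ = 0.550c

Galilean: u_cl = 0.587 + 0.949 = 1.5360.
Relativistic: u_rel = (0.587 + 0.949) / (1 + 0.587·0.949) = 1.5360/1.5571 = 0.9865.
Δ = 1.5360 − 0.9865 = 0.5495.
(The classical prediction exceeds c; the relativistic result does not.)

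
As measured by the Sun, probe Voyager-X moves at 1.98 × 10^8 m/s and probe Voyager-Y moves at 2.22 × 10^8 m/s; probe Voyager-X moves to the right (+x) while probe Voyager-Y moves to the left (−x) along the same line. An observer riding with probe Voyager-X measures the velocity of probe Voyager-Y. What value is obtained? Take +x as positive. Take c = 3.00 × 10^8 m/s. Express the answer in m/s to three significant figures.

β_A = 0.660, β_B = -0.740 (dividing each by c = 3.00 × 10^8 m/s).
Transform to A's frame with the inverse velocity-addition law: u' = (u − v)/(1 − uv/c²), taking u = β_B and v = β_A.
u' = (-0.740 − 0.660) / (1 − (0.660)(-0.740)) = -1.4000/1.4884 = -0.9406.
u' = -0.9406 × 3.00 × 10^8 m/s.

-2.82 × 10^8 m/s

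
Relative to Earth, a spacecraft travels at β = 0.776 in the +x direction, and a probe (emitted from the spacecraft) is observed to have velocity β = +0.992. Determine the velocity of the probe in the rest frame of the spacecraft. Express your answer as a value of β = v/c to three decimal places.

Invert the composition law: u' = (u − v)/(1 − uv/c²).
u' = (0.992 − 0.776) / (1 − (0.992)(0.776)) = 0.2160/0.2302 = 0.9383.

β = +0.938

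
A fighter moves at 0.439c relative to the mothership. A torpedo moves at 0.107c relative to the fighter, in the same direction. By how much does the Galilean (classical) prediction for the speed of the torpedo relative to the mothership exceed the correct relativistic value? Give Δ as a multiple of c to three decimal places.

Δ = 0.024c

Galilean: u_cl = 0.107 + 0.439 = 0.5460.
Relativistic: u_rel = (0.107 + 0.439) / (1 + 0.107·0.439) = 0.5460/1.0470 = 0.5215.
Δ = 0.5460 − 0.5215 = 0.0245.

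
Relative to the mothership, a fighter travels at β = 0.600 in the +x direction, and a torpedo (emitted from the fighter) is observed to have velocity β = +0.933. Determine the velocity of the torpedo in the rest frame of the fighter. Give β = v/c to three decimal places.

β = +0.756

Invert the composition law: u' = (u − v)/(1 − uv/c²).
u' = (0.933 − 0.600) / (1 − (0.933)(0.600)) = 0.3330/0.4402 = 0.7565.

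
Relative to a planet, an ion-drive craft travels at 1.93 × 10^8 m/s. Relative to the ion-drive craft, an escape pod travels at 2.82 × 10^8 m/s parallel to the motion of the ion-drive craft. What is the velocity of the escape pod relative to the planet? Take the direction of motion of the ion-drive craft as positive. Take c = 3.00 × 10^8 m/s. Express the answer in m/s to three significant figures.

2.96 × 10^8 m/s

In units of c (dividing by 3.00 × 10^8 m/s): v = 0.643, u' = 0.940.
u = (u' + v)/(1 + u'v/c²):
u = (0.940 + 0.643) / (1 + 0.940·0.643) = 1.5833/1.6047 = 0.9867
(Galilean addition would give +1.583c, exceeding c.)
Converting back: u = 0.9867 × 3.00 × 10^8 m/s.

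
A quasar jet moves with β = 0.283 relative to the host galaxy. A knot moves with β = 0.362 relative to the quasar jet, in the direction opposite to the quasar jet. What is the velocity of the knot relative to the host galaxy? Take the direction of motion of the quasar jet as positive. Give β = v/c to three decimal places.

With v = 0.283 and u' = -0.362 (in units of c),
u = (u' + v)/(1 + u'v/c²):
u = (-0.362 + 0.283) / (1 + (-0.362)·0.283) = -0.0790/0.8976 = -0.0880

β = -0.088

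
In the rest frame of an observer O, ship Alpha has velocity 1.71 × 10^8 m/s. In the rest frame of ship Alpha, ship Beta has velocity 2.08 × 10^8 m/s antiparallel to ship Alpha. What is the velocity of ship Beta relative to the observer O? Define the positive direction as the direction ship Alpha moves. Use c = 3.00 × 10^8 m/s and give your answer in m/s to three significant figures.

In units of c (dividing by 3.00 × 10^8 m/s): v = 0.570, u' = -0.693.
u = (u' + v)/(1 + u'v/c²):
u = (-0.693 + 0.570) / (1 + (-0.693)·0.570) = -0.1233/0.6048 = -0.2039
Converting back: u = -0.2039 × 3.00 × 10^8 m/s.

-6.12 × 10^7 m/s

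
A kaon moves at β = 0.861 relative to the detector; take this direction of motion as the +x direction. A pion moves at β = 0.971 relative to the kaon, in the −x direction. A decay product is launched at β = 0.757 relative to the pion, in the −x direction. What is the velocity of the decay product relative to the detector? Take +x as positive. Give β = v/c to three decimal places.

Apply u = (u' + v)/(1 + u'v/c²) successively, working outward toward the detector.
Start: velocity of the kaon relative to the detector = 0.8610c.
Compose with the pion (u' = -0.971 in the kaon frame): u_1 = (-0.971 + 0.861) / (1 + (-0.971)·0.861) = -0.1100/0.1640 = -0.6709.
Compose with the decay product (u' = -0.757 in the pion frame): u_2 = (-0.757 + (-0.671)) / (1 + (-0.757)·(-0.671)) = -1.4279/1.5078 = -0.9470.

β = -0.947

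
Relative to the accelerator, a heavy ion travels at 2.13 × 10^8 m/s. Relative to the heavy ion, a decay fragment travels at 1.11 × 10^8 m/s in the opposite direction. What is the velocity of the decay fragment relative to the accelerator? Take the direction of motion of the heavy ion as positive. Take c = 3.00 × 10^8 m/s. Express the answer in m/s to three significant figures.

+1.38 × 10^8 m/s

In units of c (dividing by 3.00 × 10^8 m/s): v = 0.710, u' = -0.370.
u = (u' + v)/(1 + u'v/c²):
u = (-0.370 + 0.710) / (1 + (-0.370)·0.710) = 0.3400/0.7373 = 0.4611
(Galilean addition would give +0.340c.)
Converting back: u = 0.4611 × 3.00 × 10^8 m/s.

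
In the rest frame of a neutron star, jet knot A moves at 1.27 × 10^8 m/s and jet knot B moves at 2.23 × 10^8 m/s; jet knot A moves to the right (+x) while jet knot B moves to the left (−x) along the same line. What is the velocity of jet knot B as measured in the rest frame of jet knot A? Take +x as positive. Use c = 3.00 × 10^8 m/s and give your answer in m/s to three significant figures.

β_A = 0.423, β_B = -0.743 (dividing each by c = 3.00 × 10^8 m/s).
Transform to A's frame with the inverse velocity-addition law: u' = (u − v)/(1 − uv/c²), taking u = β_B and v = β_A.
u' = (-0.743 − 0.423) / (1 − (0.423)(-0.743)) = -1.1667/1.3147 = -0.8874.
u' = -0.8874 × 3.00 × 10^8 m/s.

-2.66 × 10^8 m/s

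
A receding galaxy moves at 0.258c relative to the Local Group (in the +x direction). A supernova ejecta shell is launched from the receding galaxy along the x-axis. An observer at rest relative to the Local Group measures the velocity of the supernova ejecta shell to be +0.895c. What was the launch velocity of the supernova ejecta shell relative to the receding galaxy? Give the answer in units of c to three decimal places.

+0.828c

Invert the composition law: u' = (u − v)/(1 − uv/c²).
u' = (0.895 − 0.258) / (1 − (0.895)(0.258)) = 0.6370/0.7691 = 0.8283.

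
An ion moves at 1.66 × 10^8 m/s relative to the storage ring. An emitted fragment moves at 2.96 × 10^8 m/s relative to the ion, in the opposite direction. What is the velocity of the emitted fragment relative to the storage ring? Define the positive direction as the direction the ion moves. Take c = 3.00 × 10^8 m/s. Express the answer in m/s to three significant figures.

-2.86 × 10^8 m/s

In units of c (dividing by 3.00 × 10^8 m/s): v = 0.553, u' = -0.987.
u = (u' + v)/(1 + u'v/c²):
u = (-0.987 + 0.553) / (1 + (-0.987)·0.553) = -0.4333/0.4540 = -0.9544
Converting back: u = -0.9544 × 3.00 × 10^8 m/s.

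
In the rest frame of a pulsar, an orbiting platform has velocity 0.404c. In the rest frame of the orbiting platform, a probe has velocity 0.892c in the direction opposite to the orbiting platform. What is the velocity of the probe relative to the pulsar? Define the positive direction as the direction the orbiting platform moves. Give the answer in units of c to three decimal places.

With v = 0.404 and u' = -0.892 (in units of c),
u = (u' + v)/(1 + u'v/c²):
u = (-0.892 + 0.404) / (1 + (-0.892)·0.404) = -0.4880/0.6396 = -0.7629
(Galilean addition would give -0.488c.)

-0.763c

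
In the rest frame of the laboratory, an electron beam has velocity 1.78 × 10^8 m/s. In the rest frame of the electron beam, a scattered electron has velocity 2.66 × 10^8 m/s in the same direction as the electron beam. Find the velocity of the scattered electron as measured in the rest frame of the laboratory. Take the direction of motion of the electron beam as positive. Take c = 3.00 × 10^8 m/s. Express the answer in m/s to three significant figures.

In units of c (dividing by 3.00 × 10^8 m/s): v = 0.593, u' = 0.887.
u = (u' + v)/(1 + u'v/c²):
u = (0.887 + 0.593) / (1 + 0.887·0.593) = 1.4800/1.5261 = 0.9698
(Galilean addition would give +1.480c, exceeding c.)
Converting back: u = 0.9698 × 3.00 × 10^8 m/s.

2.91 × 10^8 m/s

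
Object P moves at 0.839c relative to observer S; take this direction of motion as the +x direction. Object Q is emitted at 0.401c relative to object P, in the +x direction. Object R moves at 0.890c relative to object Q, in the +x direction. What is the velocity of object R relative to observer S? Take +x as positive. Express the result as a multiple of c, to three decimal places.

0.996c

Apply u = (u' + v)/(1 + u'v/c²) successively, working outward toward observer S.
Start: velocity of object P relative to observer S = 0.8390c.
Compose with object Q (u' = 0.401 in object P frame): u_1 = (0.401 + 0.839) / (1 + 0.401·0.839) = 1.2400/1.3364 = 0.9278.
Compose with object R (u' = 0.890 in object Q frame): u_2 = (0.890 + 0.928) / (1 + 0.890·0.928) = 1.8178/1.8258 = 0.9957.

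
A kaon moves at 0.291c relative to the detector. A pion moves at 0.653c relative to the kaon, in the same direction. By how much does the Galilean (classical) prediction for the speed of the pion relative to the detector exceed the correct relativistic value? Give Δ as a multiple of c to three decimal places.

Galilean: u_cl = 0.653 + 0.291 = 0.9440.
Relativistic: u_rel = (0.653 + 0.291) / (1 + 0.653·0.291) = 0.9440/1.1900 = 0.7933.
Δ = 0.9440 − 0.7933 = 0.1507.

Δ = 0.151c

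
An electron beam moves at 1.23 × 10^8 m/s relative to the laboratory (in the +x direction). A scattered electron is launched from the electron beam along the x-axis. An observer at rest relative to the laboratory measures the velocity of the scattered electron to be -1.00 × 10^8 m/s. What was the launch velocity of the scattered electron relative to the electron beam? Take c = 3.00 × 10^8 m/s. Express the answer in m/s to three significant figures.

v = 0.410c, u = -0.333c.
Invert the composition law: u' = (u − v)/(1 − uv/c²).
u' = (-0.333 − 0.410) / (1 − (-0.333)(0.410)) = -0.7433/1.1367 = -0.6540.
u' = -0.6540 × 3.00 × 10^8 m/s.

-1.96 × 10^8 m/s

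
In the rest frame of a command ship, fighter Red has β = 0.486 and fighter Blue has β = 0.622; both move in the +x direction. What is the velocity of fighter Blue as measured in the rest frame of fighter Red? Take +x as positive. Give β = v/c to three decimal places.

β = +0.195

β_A = 0.486, β_B = 0.622.
Transform to A's frame with the inverse velocity-addition law: u' = (u − v)/(1 − uv/c²), taking u = β_B and v = β_A.
u' = (0.622 − 0.486) / (1 − (0.486)(0.622)) = 0.1360/0.6977 = 0.1949.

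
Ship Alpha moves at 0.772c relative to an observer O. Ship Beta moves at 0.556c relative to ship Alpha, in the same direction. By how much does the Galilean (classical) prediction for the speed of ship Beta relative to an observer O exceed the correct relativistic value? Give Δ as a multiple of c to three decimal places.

Δ = 0.399c

Galilean: u_cl = 0.556 + 0.772 = 1.3280.
Relativistic: u_rel = (0.556 + 0.772) / (1 + 0.556·0.772) = 1.3280/1.4292 = 0.9292.
Δ = 1.3280 − 0.9292 = 0.3988.
(The classical prediction exceeds c; the relativistic result does not.)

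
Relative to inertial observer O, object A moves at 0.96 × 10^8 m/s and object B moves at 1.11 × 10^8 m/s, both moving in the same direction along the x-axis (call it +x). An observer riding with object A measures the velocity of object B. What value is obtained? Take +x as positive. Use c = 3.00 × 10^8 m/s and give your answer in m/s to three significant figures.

β_A = 0.320, β_B = 0.370 (dividing each by c = 3.00 × 10^8 m/s).
Transform to A's frame with the inverse velocity-addition law: u' = (u − v)/(1 − uv/c²), taking u = β_B and v = β_A.
u' = (0.370 − 0.320) / (1 − (0.320)(0.370)) = 0.0500/0.8816 = 0.0567.
u' = 0.0567 × 3.00 × 10^8 m/s.

+1.70 × 10^7 m/s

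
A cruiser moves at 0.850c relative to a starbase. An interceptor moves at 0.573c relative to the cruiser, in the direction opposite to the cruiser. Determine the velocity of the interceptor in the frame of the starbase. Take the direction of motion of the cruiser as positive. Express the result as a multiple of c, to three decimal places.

+0.540c

With v = 0.850 and u' = -0.573 (in units of c),
u = (u' + v)/(1 + u'v/c²):
u = (-0.573 + 0.850) / (1 + (-0.573)·0.850) = 0.2770/0.5130 = 0.5400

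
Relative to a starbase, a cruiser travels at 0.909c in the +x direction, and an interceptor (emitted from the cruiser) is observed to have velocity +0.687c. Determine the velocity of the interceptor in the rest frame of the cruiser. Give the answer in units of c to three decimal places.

Invert the composition law: u' = (u − v)/(1 − uv/c²).
u' = (0.687 − 0.909) / (1 − (0.687)(0.909)) = -0.2220/0.3755 = -0.5912.

-0.591c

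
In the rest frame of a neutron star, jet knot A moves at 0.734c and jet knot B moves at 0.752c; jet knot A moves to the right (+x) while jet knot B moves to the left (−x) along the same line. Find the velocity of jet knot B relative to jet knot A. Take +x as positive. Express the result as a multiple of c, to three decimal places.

β_A = 0.734, β_B = -0.752.
Transform to A's frame with the inverse velocity-addition law: u' = (u − v)/(1 − uv/c²), taking u = β_B and v = β_A.
u' = (-0.752 − 0.734) / (1 − (0.734)(-0.752)) = -1.4860/1.5520 = -0.9575.

-0.957c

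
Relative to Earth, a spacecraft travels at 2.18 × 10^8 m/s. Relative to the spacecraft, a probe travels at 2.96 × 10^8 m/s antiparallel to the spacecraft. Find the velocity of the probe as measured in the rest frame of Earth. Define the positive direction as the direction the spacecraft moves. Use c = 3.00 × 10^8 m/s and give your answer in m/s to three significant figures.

In units of c (dividing by 3.00 × 10^8 m/s): v = 0.727, u' = -0.987.
u = (u' + v)/(1 + u'v/c²):
u = (-0.987 + 0.727) / (1 + (-0.987)·0.727) = -0.2600/0.2830 = -0.9187
(Galilean addition would give -0.260c.)
Converting back: u = -0.9187 × 3.00 × 10^8 m/s.

-2.76 × 10^8 m/s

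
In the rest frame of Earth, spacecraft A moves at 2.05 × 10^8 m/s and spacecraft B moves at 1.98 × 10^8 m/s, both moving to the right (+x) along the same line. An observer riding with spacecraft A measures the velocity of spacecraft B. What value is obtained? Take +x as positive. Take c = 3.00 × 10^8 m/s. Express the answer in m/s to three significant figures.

-1.28 × 10^7 m/s

β_A = 0.683, β_B = 0.660 (dividing each by c = 3.00 × 10^8 m/s).
Transform to A's frame with the inverse velocity-addition law: u' = (u − v)/(1 − uv/c²), taking u = β_B and v = β_A.
u' = (0.660 − 0.683) / (1 − (0.683)(0.660)) = -0.0233/0.5490 = -0.0425.
u' = -0.0425 × 3.00 × 10^8 m/s.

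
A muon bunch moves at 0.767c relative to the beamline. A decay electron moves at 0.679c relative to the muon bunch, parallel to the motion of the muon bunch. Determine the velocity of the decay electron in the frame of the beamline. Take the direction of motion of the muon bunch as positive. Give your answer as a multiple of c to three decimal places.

With v = 0.767 and u' = 0.679 (in units of c),
u = (u' + v)/(1 + u'v/c²):
u = (0.679 + 0.767) / (1 + 0.679·0.767) = 1.4460/1.5208 = 0.9508

0.951c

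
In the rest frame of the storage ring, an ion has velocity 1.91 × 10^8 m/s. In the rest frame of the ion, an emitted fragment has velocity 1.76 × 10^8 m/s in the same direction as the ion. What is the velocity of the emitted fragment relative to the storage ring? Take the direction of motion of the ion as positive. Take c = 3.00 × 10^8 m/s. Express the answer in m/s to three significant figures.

In units of c (dividing by 3.00 × 10^8 m/s): v = 0.637, u' = 0.587.
u = (u' + v)/(1 + u'v/c²):
u = (0.587 + 0.637) / (1 + 0.587·0.637) = 1.2233/1.3735 = 0.8907
Converting back: u = 0.8907 × 3.00 × 10^8 m/s.

2.67 × 10^8 m/s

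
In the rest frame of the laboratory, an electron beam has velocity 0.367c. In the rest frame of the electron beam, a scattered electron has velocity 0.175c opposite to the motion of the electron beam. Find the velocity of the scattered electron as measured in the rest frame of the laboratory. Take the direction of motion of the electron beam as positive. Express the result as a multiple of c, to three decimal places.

With v = 0.367 and u' = -0.175 (in units of c),
u = (u' + v)/(1 + u'v/c²):
u = (-0.175 + 0.367) / (1 + (-0.175)·0.367) = 0.1920/0.9358 = 0.2052

+0.205c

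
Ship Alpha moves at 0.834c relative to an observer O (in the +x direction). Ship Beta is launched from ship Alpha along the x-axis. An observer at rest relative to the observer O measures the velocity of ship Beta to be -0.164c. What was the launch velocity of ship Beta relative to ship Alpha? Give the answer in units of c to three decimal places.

-0.878c

Invert the composition law: u' = (u − v)/(1 − uv/c²).
u' = (-0.164 − 0.834) / (1 − (-0.164)(0.834)) = -0.9980/1.1368 = -0.8779.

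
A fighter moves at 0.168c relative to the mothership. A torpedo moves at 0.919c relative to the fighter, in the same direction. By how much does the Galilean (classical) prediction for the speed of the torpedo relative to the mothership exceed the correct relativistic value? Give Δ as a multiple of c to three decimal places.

Galilean: u_cl = 0.919 + 0.168 = 1.0870.
Relativistic: u_rel = (0.919 + 0.168) / (1 + 0.919·0.168) = 1.0870/1.1544 = 0.9416.
Δ = 1.0870 − 0.9416 = 0.1454.
(The classical prediction exceeds c; the relativistic result does not.)

Δ = 0.145c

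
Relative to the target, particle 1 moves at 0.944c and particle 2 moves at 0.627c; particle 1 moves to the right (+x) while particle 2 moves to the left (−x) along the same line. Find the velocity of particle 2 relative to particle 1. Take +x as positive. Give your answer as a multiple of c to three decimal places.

-0.987c

β_A = 0.944, β_B = -0.627.
Transform to A's frame with the inverse velocity-addition law: u' = (u − v)/(1 − uv/c²), taking u = β_B and v = β_A.
u' = (-0.627 − 0.944) / (1 − (0.944)(-0.627)) = -1.5710/1.5919 = -0.9869.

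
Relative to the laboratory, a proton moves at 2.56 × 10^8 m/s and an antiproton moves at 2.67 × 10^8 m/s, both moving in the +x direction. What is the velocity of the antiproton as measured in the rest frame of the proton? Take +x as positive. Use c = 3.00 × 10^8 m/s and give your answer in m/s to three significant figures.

β_A = 0.853, β_B = 0.890 (dividing each by c = 3.00 × 10^8 m/s).
Transform to A's frame with the inverse velocity-addition law: u' = (u − v)/(1 − uv/c²), taking u = β_B and v = β_A.
u' = (0.890 − 0.853) / (1 − (0.853)(0.890)) = 0.0367/0.2405 = 0.1524.
u' = 0.1524 × 3.00 × 10^8 m/s.

+4.57 × 10^7 m/s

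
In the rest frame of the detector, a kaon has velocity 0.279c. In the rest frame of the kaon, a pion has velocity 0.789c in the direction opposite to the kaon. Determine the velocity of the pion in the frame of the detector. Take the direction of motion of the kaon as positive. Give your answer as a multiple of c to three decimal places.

With v = 0.279 and u' = -0.789 (in units of c),
u = (u' + v)/(1 + u'v/c²):
u = (-0.789 + 0.279) / (1 + (-0.789)·0.279) = -0.5100/0.7799 = -0.6540

-0.654c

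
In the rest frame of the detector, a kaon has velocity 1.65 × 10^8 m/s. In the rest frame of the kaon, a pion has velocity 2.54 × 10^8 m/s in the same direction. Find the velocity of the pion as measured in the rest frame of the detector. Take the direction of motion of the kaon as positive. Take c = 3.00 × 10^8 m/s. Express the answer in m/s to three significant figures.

2.86 × 10^8 m/s

In units of c (dividing by 3.00 × 10^8 m/s): v = 0.550, u' = 0.847.
u = (u' + v)/(1 + u'v/c²):
u = (0.847 + 0.550) / (1 + 0.847·0.550) = 1.3967/1.4657 = 0.9529
(Galilean addition would give +1.397c, exceeding c.)
Converting back: u = 0.9529 × 3.00 × 10^8 m/s.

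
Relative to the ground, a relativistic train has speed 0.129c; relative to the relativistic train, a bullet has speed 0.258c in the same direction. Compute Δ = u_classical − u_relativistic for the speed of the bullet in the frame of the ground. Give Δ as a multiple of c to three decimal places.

Galilean: u_cl = 0.258 + 0.129 = 0.3870.
Relativistic: u_rel = (0.258 + 0.129) / (1 + 0.258·0.129) = 0.3870/1.0333 = 0.3745.
Δ = 0.3870 − 0.3745 = 0.0125.

Δ = 0.012c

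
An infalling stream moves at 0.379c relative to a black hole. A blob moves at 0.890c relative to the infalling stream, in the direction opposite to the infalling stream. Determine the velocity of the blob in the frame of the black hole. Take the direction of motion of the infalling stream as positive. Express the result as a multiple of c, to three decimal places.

With v = 0.379 and u' = -0.890 (in units of c),
u = (u' + v)/(1 + u'v/c²):
u = (-0.890 + 0.379) / (1 + (-0.890)·0.379) = -0.5110/0.6627 = -0.7711
(Galilean addition would give -0.511c.)

-0.771c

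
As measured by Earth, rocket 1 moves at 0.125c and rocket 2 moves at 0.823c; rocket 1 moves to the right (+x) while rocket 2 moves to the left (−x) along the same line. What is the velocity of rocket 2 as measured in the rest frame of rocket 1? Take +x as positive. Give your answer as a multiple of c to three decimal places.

-0.860c

β_A = 0.125, β_B = -0.823.
Transform to A's frame with the inverse velocity-addition law: u' = (u − v)/(1 − uv/c²), taking u = β_B and v = β_A.
u' = (-0.823 − 0.125) / (1 − (0.125)(-0.823)) = -0.9480/1.1029 = -0.8596.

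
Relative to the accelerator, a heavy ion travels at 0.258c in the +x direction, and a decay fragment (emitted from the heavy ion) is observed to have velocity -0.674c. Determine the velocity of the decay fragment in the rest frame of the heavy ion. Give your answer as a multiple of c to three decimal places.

-0.794c

Invert the composition law: u' = (u − v)/(1 − uv/c²).
u' = (-0.674 − 0.258) / (1 − (-0.674)(0.258)) = -0.9320/1.1739 = -0.7939.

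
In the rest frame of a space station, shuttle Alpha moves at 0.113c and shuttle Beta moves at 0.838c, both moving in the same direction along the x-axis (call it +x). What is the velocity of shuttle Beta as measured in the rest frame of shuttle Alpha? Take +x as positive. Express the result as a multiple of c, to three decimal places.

β_A = 0.113, β_B = 0.838.
Transform to A's frame with the inverse velocity-addition law: u' = (u − v)/(1 − uv/c²), taking u = β_B and v = β_A.
u' = (0.838 − 0.113) / (1 − (0.113)(0.838)) = 0.7250/0.9053 = 0.8008.

+0.801c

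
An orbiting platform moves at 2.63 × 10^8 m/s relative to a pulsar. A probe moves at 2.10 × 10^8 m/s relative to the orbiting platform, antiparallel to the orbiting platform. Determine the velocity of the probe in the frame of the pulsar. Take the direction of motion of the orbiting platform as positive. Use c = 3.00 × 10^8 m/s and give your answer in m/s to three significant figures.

+1.37 × 10^8 m/s

In units of c (dividing by 3.00 × 10^8 m/s): v = 0.877, u' = -0.700.
u = (u' + v)/(1 + u'v/c²):
u = (-0.700 + 0.877) / (1 + (-0.700)·0.877) = 0.1767/0.3863 = 0.4573
Converting back: u = 0.4573 × 3.00 × 10^8 m/s.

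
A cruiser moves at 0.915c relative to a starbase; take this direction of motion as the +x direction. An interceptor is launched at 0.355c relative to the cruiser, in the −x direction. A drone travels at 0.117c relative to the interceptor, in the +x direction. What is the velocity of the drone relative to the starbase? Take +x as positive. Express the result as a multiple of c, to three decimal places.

Apply u = (u' + v)/(1 + u'v/c²) successively, working outward toward the starbase.
Start: velocity of the cruiser relative to the starbase = 0.9150c.
Compose with the interceptor (u' = -0.355 in the cruiser frame): u_1 = (-0.355 + 0.915) / (1 + (-0.355)·0.915) = 0.5600/0.6752 = 0.8294.
Compose with the drone (u' = 0.117 in the interceptor frame): u_2 = (0.117 + 0.829) / (1 + 0.117·0.829) = 0.9464/1.0970 = 0.8627.

+0.863c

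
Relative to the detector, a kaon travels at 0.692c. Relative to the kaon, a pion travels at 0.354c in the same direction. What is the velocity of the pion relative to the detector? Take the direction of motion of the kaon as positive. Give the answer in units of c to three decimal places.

With v = 0.692 and u' = 0.354 (in units of c),
u = (u' + v)/(1 + u'v/c²):
u = (0.354 + 0.692) / (1 + 0.354·0.692) = 1.0460/1.2450 = 0.8402
(Galilean addition would give +1.046c, exceeding c.)

0.840c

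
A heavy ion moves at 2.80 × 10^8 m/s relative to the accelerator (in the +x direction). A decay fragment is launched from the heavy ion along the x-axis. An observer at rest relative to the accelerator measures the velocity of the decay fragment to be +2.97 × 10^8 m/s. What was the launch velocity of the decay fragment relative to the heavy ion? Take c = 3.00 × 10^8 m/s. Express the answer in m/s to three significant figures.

v = 0.933c, u = 0.990c.
Invert the composition law: u' = (u − v)/(1 − uv/c²).
u' = (0.990 − 0.933) / (1 − (0.990)(0.933)) = 0.0567/0.0760 = 0.7456.
u' = 0.7456 × 3.00 × 10^8 m/s.

+2.24 × 10^8 m/s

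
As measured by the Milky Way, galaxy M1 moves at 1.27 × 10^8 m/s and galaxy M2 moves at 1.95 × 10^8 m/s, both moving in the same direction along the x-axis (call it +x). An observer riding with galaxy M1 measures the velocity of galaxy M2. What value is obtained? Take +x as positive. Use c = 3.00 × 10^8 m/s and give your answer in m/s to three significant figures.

β_A = 0.423, β_B = 0.650 (dividing each by c = 3.00 × 10^8 m/s).
Transform to A's frame with the inverse velocity-addition law: u' = (u − v)/(1 − uv/c²), taking u = β_B and v = β_A.
u' = (0.650 − 0.423) / (1 − (0.423)(0.650)) = 0.2267/0.7248 = 0.3127.
u' = 0.3127 × 3.00 × 10^8 m/s.

+9.38 × 10^7 m/s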